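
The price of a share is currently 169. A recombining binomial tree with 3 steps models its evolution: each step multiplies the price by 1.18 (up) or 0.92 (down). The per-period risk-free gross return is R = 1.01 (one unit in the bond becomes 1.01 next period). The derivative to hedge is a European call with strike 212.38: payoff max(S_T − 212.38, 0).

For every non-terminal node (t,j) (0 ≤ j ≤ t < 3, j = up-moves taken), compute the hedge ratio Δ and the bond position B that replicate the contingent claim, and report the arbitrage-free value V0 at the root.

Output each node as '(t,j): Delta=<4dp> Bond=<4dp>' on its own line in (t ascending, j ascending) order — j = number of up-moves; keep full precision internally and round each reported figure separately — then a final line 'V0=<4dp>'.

Risk-neutral probability p* = (R−d)/(u−d) = (1.01−0.92)/(1.18−0.92) = 0.3462.
Payoff layer (t=3): V(3,0)=0.0000, V(3,1)=0.0000, V(3,2)=4.1104, V(3,3)=65.2924
  t=2,j=0: stock 143.0416 → up 168.7891 (V=0.0000), down 131.5983 (V=0.0000). Price 0.0000; hedge Δ=0.0000, bond B=0.0000.
  t=2,j=1: stock 183.4664 → up 216.4904 (V=4.1104), down 168.7891 (V=0.0000). Price 1.4087; hedge Δ=0.0862, bond B=-14.4003.
  t=2,j=2: stock 235.3156 → up 277.6724 (V=65.2924), down 216.4904 (V=4.1104). Price 25.0384; hedge Δ=1.0000, bond B=-210.2772.
  t=1,j=0: stock 155.4800 → up 183.4664 (V=1.4087), down 143.0416 (V=0.0000). Price 0.4828; hedge Δ=0.0348, bond B=-4.9354.
  t=1,j=1: stock 199.4200 → up 235.3156 (V=25.0384), down 183.4664 (V=1.4087). Price 9.4933; hedge Δ=0.4557, bond B=-81.3900.
  t=0,j=0: stock 169.0000 → up 199.4200 (V=9.4933), down 155.4800 (V=0.4828). Price 3.5662; hedge Δ=0.2051, bond B=-31.0895.
Each (Δ,B) replicates both successor values, so the strategy is self-financing and V0 is arbitrage-free.

(0,0): Delta=0.2051 Bond=-31.0895
(1,0): Delta=0.0348 Bond=-4.9354
(1,1): Delta=0.4557 Bond=-81.3900
(2,0): Delta=0.0000 Bond=0.0000
(2,1): Delta=0.0862 Bond=-14.4003
(2,2): Delta=1.0000 Bond=-210.2772
V0=3.5662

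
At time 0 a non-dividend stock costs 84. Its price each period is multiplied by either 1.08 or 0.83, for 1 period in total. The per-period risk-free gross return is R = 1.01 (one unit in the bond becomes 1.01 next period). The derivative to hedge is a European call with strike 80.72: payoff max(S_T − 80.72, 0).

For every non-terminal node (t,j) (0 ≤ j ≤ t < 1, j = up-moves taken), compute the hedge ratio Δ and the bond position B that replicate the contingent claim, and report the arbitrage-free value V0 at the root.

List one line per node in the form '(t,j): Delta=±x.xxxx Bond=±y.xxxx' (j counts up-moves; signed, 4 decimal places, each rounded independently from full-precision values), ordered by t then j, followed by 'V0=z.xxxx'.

(0,0): Delta=0.4762 Bond=-32.8713
V0=7.1287

The replicating-portfolio and risk-neutral prices coincide; use p* = (1.01−0.83)/(1.08−0.83) = 0.7200 for the latter.
Terminal values V(1,·): V(1,0)=0.0000, V(1,1)=10.0000
Node (0,0) S=84.0000: V=(p*·10.0000+(1−p*)·0.0000)/1.01=7.1287; Δ=(10.0000−0.0000)/(90.7200−69.7200)=0.4762; B=V−Δ·S=-32.8713
The time-0 hedge costs 7.1287, which is the no-arbitrage price.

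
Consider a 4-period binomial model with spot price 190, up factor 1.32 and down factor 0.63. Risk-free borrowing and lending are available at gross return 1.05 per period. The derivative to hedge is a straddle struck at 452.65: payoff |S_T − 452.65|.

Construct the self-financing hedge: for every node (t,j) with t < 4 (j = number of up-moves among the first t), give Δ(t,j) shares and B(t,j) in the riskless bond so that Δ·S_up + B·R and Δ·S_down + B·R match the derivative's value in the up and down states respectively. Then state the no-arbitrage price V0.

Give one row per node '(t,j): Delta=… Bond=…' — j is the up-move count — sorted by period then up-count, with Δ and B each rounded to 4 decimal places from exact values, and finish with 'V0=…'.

(0,0): Delta=-0.6309 Bond=330.3213
(1,0): Delta=-1.0000 Bond=391.0161
(1,1): Delta=-0.5177 Bond=318.4368
(2,0): Delta=-1.0000 Bond=410.5669
(2,1): Delta=-1.0000 Bond=410.5669
(2,2): Delta=-0.3697 Bond=285.3677
(3,0): Delta=-1.0000 Bond=431.0952
(3,1): Delta=-1.0000 Bond=431.0952
(3,2): Delta=-1.0000 Bond=431.0952
(3,3): Delta=-0.1763 Bond=215.1266
V0=210.4462

Since d<R<u, set p* = (R−d)/(u−d) = 0.6087; price each node as the discounted p*-expectation of its children.
Payoff layer (t=4): V(4,0)=422.7194, V(4,1)=389.9382, V(4,2)=321.2539, V(4,3)=177.3438, V(4,4)=124.1820
Node (3,0) S=47.5089: V=(p*·389.9382+(1−p*)·422.7194)/1.05=383.5863; Δ=(389.9382−422.7194)/(62.7118−29.9306)=-1.0000; B=V−Δ·S=431.0952
Node (3,1) S=99.5425: V=(p*·321.2539+(1−p*)·389.9382)/1.05=331.5527; Δ=(321.2539−389.9382)/(131.3961−62.7118)=-1.0000; B=V−Δ·S=431.0952
Node (3,2) S=208.5653: V=(p*·177.3438+(1−p*)·321.2539)/1.05=222.5300; Δ=(177.3438−321.2539)/(275.3062−131.3961)=-1.0000; B=V−Δ·S=431.0952
Node (3,3) S=436.9939: V=(p*·124.1820+(1−p*)·177.3438)/1.05=138.0804; Δ=(124.1820−177.3438)/(576.8320−275.3062)=-0.1763; B=V−Δ·S=215.1266
Node (2,0) S=75.4110: V=(p*·331.5527+(1−p*)·383.5863)/1.05=335.1559; Δ=(331.5527−383.5863)/(99.5425−47.5089)=-1.0000; B=V−Δ·S=410.5669
Node (2,1) S=158.0040: V=(p*·222.5300+(1−p*)·331.5527)/1.05=252.5629; Δ=(222.5300−331.5527)/(208.5653−99.5425)=-1.0000; B=V−Δ·S=410.5669
Node (2,2) S=331.0560: V=(p*·138.0804+(1−p*)·222.5300)/1.05=162.9770; Δ=(138.0804−222.5300)/(436.9939−208.5653)=-0.3697; B=V−Δ·S=285.3677
Node (1,0) S=119.7000: V=(p*·252.5629+(1−p*)·335.1559)/1.05=271.3161; Δ=(252.5629−335.1559)/(158.0040−75.4110)=-1.0000; B=V−Δ·S=391.0161
Node (1,1) S=250.8000: V=(p*·162.9770+(1−p*)·252.5629)/1.05=188.6023; Δ=(162.9770−252.5629)/(331.0560−158.0040)=-0.5177; B=V−Δ·S=318.4368
Node (0,0) S=190.0000: V=(p*·188.6023+(1−p*)·271.3161)/1.05=210.4462; Δ=(188.6023−271.3161)/(250.8000−119.7000)=-0.6309; B=V−Δ·S=330.3213
Self-financing check: at every node Δ·S+B equals the discounted successor values.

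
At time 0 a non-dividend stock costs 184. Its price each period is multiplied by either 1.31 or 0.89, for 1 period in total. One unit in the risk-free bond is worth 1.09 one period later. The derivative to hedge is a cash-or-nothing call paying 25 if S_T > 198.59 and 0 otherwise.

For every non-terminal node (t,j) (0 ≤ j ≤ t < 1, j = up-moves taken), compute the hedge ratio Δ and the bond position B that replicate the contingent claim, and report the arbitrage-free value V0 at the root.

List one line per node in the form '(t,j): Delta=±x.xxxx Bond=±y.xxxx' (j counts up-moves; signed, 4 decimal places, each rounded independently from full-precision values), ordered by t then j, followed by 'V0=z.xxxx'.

The replicating-portfolio and risk-neutral prices coincide; use p* = (1.09−0.89)/(1.31−0.89) = 0.4762 for the latter.
Terminal payoffs: V(1,0)=0.0000, V(1,1)=25.0000
  t=0,j=0: stock 184.0000 → up 241.0400 (V=25.0000), down 163.7600 (V=0.0000). Price 10.9218; hedge Δ=0.3235, bond B=-48.6020.
Root portfolio cost Δ·184+B reproduces V0=10.9218.

(0,0): Delta=0.3235 Bond=-48.6020
V0=10.9218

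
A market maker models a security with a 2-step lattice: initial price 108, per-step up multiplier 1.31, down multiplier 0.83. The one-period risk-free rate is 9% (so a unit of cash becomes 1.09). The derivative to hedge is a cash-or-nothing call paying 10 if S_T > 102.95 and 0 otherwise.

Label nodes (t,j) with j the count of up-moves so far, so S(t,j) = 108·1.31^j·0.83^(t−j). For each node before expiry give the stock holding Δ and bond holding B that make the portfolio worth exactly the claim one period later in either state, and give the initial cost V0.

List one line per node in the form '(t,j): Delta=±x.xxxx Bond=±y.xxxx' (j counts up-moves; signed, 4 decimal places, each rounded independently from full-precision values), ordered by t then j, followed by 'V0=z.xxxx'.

Since d<R<u, set p* = (R−d)/(u−d) = 0.5417; price each node as the discounted p*-expectation of its children.
Terminal payoffs: V(2,0)=0.0000, V(2,1)=10.0000, V(2,2)=10.0000
  t=1,j=0: stock 89.6400 → up 117.4284 (V=10.0000), down 74.4012 (V=0.0000). Price 4.9694; hedge Δ=0.2324, bond B=-15.8639.
  t=1,j=1: stock 141.4800 → up 185.3388 (V=10.0000), down 117.4284 (V=10.0000). Price 9.1743; hedge Δ=0.0000, bond B=9.1743.
  t=0,j=0: stock 108.0000 → up 141.4800 (V=9.1743), down 89.6400 (V=4.9694). Price 6.6487; hedge Δ=0.0811, bond B=-2.1115.
Root portfolio cost Δ·108+B reproduces V0=6.6487.

(0,0): Delta=0.0811 Bond=-2.1115
(1,0): Delta=0.2324 Bond=-15.8639
(1,1): Delta=0.0000 Bond=9.1743
V0=6.6487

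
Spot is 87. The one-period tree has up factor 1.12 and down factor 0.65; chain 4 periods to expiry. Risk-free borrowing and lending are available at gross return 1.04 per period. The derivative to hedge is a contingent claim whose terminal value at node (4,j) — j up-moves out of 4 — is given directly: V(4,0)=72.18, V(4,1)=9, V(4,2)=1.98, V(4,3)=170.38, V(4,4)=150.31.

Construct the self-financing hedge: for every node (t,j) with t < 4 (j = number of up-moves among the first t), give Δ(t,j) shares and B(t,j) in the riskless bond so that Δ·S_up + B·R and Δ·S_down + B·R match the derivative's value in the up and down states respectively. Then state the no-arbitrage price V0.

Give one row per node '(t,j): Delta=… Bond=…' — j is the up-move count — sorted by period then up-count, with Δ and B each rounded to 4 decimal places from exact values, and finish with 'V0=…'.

(0,0): Delta=1.0202 Bond=29.1933
(1,0): Delta=3.9008 Bond=-132.5381
(1,1): Delta=0.6773 Bond=63.7762
(2,0): Delta=-0.9228 Bond=39.4625
(2,1): Delta=4.4750 Bond=-174.2093
(2,2): Delta=0.2251 Bond=115.6681
(3,0): Delta=-5.6263 Bond=153.4198
(3,1): Delta=-0.3628 Bond=17.9890
(3,2): Delta=5.0510 Bond=-222.0323
(3,3): Delta=-0.3494 Bond=190.5158
V0=117.9498

Under the risk-neutral measure, an up-move has probability p* = (R−d)/(u−d) = 0.8298 and values discount at R = 1.04.
Terminal values V(4,·): V(4,0)=72.1800, V(4,1)=9.0000, V(4,2)=1.9800, V(4,3)=170.3800, V(4,4)=150.3100
Node (3,0) S=23.8924: V=(p*·9.0000+(1−p*)·72.1800)/1.04=18.9943; Δ=(9.0000−72.1800)/(26.7595−15.5300)=-5.6263; B=V−Δ·S=153.4198
Node (3,1) S=41.1684: V=(p*·1.9800+(1−p*)·9.0000)/1.04=3.0528; Δ=(1.9800−9.0000)/(46.1086−26.7595)=-0.3628; B=V−Δ·S=17.9890
Node (3,2) S=70.9363: V=(p*·170.3800+(1−p*)·1.9800)/1.04=136.2655; Δ=(170.3800−1.9800)/(79.4487−46.1086)=5.0510; B=V−Δ·S=-222.0323
Node (3,3) S=122.2287: V=(p*·150.3100+(1−p*)·170.3800)/1.04=147.8136; Δ=(150.3100−170.3800)/(136.8962−79.4487)=-0.3494; B=V−Δ·S=190.5158
Node (2,0) S=36.7575: V=(p*·3.0528+(1−p*)·18.9943)/1.04=5.5444; Δ=(3.0528−18.9943)/(41.1684−23.8924)=-0.9228; B=V−Δ·S=39.4625
Node (2,1) S=63.3360: V=(p*·136.2655+(1−p*)·3.0528)/1.04=109.2221; Δ=(136.2655−3.0528)/(70.9363−41.1684)=4.4750; B=V−Δ·S=-174.2093
Node (2,2) S=109.1328: V=(p*·147.8136+(1−p*)·136.2655)/1.04=140.2385; Δ=(147.8136−136.2655)/(122.2287−70.9363)=0.2251; B=V−Δ·S=115.6681
Node (1,0) S=56.5500: V=(p*·109.2221+(1−p*)·5.5444)/1.04=88.0528; Δ=(109.2221−5.5444)/(63.3360−36.7575)=3.9008; B=V−Δ·S=-132.5381
Node (1,1) S=97.4400: V=(p*·140.2385+(1−p*)·109.2221)/1.04=129.7684; Δ=(140.2385−109.2221)/(109.1328−63.3360)=0.6773; B=V−Δ·S=63.7762
Node (0,0) S=87.0000: V=(p*·129.7684+(1−p*)·88.0528)/1.04=117.9498; Δ=(129.7684−88.0528)/(97.4400−56.5500)=1.0202; B=V−Δ·S=29.1933
Root portfolio cost Δ·87+B reproduces V0=117.9498.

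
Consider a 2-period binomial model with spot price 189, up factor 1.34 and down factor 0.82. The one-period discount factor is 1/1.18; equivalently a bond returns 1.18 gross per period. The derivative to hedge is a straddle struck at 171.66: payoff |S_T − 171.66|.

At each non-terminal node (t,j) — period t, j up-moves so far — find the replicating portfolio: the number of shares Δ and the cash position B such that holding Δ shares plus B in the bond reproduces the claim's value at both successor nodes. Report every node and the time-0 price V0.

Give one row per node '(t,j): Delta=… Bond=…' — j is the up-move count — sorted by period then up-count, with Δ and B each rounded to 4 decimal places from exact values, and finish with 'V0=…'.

The replicating-portfolio and risk-neutral prices coincide; use p* = (1.18−0.82)/(1.34−0.82) = 0.6923 for the latter.
Terminal values V(2,·): V(2,0)=44.5764, V(2,1)=36.0132, V(2,2)=167.7084
(1,0): S=154.9800. Δ = (V_up−V_dn)/(S_up−S_dn) = (36.0132−44.5764)/(207.6732−127.0836) = -0.1063. V = [p*·36.0132 + (1−p*)·44.5764]/1.18 = 32.7526. B = V − Δ·S = 49.2203.
(1,1): S=253.2600. Δ = (V_up−V_dn)/(S_up−S_dn) = (167.7084−36.0132)/(339.3684−207.6732) = 1.0000. V = [p*·167.7084 + (1−p*)·36.0132]/1.18 = 107.7854. B = V − Δ·S = -145.4746.
(0,0): S=189.0000. Δ = (V_up−V_dn)/(S_up−S_dn) = (107.7854−32.7526)/(253.2600−154.9800) = 0.7635. V = [p*·107.7854 + (1−p*)·32.7526]/1.18 = 71.7783. B = V − Δ·S = -72.5157.
Each (Δ,B) replicates both successor values, so the strategy is self-financing and V0 is arbitrage-free.

(0,0): Delta=0.7635 Bond=-72.5157
(1,0): Delta=-0.1063 Bond=49.2203
(1,1): Delta=1.0000 Bond=-145.4746
V0=71.7783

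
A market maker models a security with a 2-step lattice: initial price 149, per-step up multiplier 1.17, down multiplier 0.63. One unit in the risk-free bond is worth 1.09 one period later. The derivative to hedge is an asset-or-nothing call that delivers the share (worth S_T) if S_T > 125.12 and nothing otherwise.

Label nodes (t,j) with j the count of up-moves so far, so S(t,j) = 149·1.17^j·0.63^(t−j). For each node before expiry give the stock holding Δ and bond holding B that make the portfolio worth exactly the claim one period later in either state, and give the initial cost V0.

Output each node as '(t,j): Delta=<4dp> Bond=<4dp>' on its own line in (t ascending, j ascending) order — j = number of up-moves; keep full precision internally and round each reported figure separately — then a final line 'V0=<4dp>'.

(0,0): Delta=1.9811 Bond=-170.6145
(1,0): Delta=0.0000 Bond=0.0000
(1,1): Delta=2.1667 Bond=-218.3123
V0=124.5756

The replicating-portfolio and risk-neutral prices coincide; use p* = (1.09−0.63)/(1.17−0.63) = 0.8519 for the latter.
Payoff layer (t=2): V(2,0)=0.0000, V(2,1)=0.0000, V(2,2)=203.9661
  t=1,j=0: stock 93.8700 → up 109.8279 (V=0.0000), down 59.1381 (V=0.0000). Price 0.0000; hedge Δ=0.0000, bond B=0.0000.
  t=1,j=1: stock 174.3300 → up 203.9661 (V=203.9661), down 109.8279 (V=0.0000). Price 159.4027; hedge Δ=2.1667, bond B=-218.3123.
  t=0,j=0: stock 149.0000 → up 174.3300 (V=159.4027), down 93.8700 (V=0.0000). Price 124.5756; hedge Δ=1.9811, bond B=-170.6145.
Root portfolio cost Δ·149+B reproduces V0=124.5756.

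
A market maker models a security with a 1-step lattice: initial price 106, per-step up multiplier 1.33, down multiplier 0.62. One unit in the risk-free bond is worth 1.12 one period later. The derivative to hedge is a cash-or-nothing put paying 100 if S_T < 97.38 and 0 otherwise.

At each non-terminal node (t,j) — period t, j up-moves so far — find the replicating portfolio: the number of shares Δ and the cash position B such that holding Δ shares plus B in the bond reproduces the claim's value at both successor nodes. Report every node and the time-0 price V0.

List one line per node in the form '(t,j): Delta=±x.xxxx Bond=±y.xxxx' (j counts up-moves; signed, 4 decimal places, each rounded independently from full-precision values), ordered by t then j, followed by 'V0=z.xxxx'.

Under the risk-neutral measure, an up-move has probability p* = (R−d)/(u−d) = 0.7042 and values discount at R = 1.12.
At expiry t=1: V(1,0)=100.0000, V(1,1)=0.0000
(0,0): S=106.0000. Δ = (V_up−V_dn)/(S_up−S_dn) = (0.0000−100.0000)/(140.9800−65.7200) = -1.3287. V = [p*·0.0000 + (1−p*)·100.0000]/1.12 = 26.4085. B = V − Δ·S = 167.2535.
Each (Δ,B) replicates both successor values, so the strategy is self-financing and V0 is arbitrage-free.

(0,0): Delta=-1.3287 Bond=167.2535
V0=26.4085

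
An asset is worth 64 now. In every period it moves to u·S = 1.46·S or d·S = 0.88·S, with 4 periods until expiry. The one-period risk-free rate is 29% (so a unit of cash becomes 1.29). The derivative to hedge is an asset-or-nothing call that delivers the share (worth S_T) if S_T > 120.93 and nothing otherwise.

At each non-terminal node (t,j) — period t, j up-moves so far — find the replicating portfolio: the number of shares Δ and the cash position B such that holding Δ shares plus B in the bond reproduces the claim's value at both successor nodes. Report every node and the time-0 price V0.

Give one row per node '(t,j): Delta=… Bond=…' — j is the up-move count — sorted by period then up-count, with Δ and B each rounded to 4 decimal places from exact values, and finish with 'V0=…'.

The replicating-portfolio and risk-neutral prices coincide; use p* = (1.29−0.88)/(1.46−0.88) = 0.7069 for the latter.
Payoff layer (t=4): V(4,0)=0.0000, V(4,1)=0.0000, V(4,2)=0.0000, V(4,3)=175.2755, V(4,4)=290.7980
(3,0): S=43.6142. Δ = (V_up−V_dn)/(S_up−S_dn) = (0.0000−0.0000)/(63.6767−38.3805) = 0.0000. V = [p*·0.0000 + (1−p*)·0.0000]/1.29 = 0.0000. B = V − Δ·S = 0.0000.
(3,1): S=72.3599. Δ = (V_up−V_dn)/(S_up−S_dn) = (0.0000−0.0000)/(105.6455−63.6767) = 0.0000. V = [p*·0.0000 + (1−p*)·0.0000]/1.29 = 0.0000. B = V − Δ·S = 0.0000.
(3,2): S=120.0517. Δ = (V_up−V_dn)/(S_up−S_dn) = (175.2755−0.0000)/(175.2755−105.6455) = 2.5172. V = [p*·175.2755 + (1−p*)·0.0000]/1.29 = 96.0478. B = V − Δ·S = -206.1513.
(3,3): S=199.1767. Δ = (V_up−V_dn)/(S_up−S_dn) = (290.7980−175.2755)/(290.7980−175.2755) = 1.0000. V = [p*·290.7980 + (1−p*)·175.2755]/1.29 = 199.1767. B = V − Δ·S = 0.0000.
(2,0): S=49.5616. Δ = (V_up−V_dn)/(S_up−S_dn) = (0.0000−0.0000)/(72.3599−43.6142) = 0.0000. V = [p*·0.0000 + (1−p*)·0.0000]/1.29 = 0.0000. B = V − Δ·S = 0.0000.
(2,1): S=82.2272. Δ = (V_up−V_dn)/(S_up−S_dn) = (96.0478−0.0000)/(120.0517−72.3599) = 2.0139. V = [p*·96.0478 + (1−p*)·0.0000]/1.29 = 52.6324. B = V − Δ·S = -112.9672.
(2,2): S=136.4224. Δ = (V_up−V_dn)/(S_up−S_dn) = (199.1767−96.0478)/(199.1767−120.0517) = 1.3034. V = [p*·199.1767 + (1−p*)·96.0478]/1.29 = 130.9684. B = V − Δ·S = -46.8401.
(1,0): S=56.3200. Δ = (V_up−V_dn)/(S_up−S_dn) = (52.6324−0.0000)/(82.2272−49.5616) = 1.6112. V = [p*·52.6324 + (1−p*)·0.0000]/1.29 = 28.8416. B = V − Δ·S = -61.9040.
(1,1): S=93.4400. Δ = (V_up−V_dn)/(S_up−S_dn) = (130.9684−52.6324)/(136.4224−82.2272) = 1.4454. V = [p*·130.9684 + (1−p*)·52.6324]/1.29 = 83.7270. B = V − Δ·S = -51.3350.
(0,0): S=64.0000. Δ = (V_up−V_dn)/(S_up−S_dn) = (83.7270−28.8416)/(93.4400−56.3200) = 1.4786. V = [p*·83.7270 + (1−p*)·28.8416]/1.29 = 52.4341. B = V − Δ·S = -42.1960.
Self-financing check: at every node Δ·S+B equals the discounted successor values.

(0,0): Delta=1.4786 Bond=-42.1960
(1,0): Delta=1.6112 Bond=-61.9040
(1,1): Delta=1.4454 Bond=-51.3350
(2,0): Delta=0.0000 Bond=0.0000
(2,1): Delta=2.0139 Bond=-112.9672
(2,2): Delta=1.3034 Bond=-46.8401
(3,0): Delta=0.0000 Bond=0.0000
(3,1): Delta=0.0000 Bond=0.0000
(3,2): Delta=2.5172 Bond=-206.1513
(3,3): Delta=1.0000 Bond=0.0000
V0=52.4341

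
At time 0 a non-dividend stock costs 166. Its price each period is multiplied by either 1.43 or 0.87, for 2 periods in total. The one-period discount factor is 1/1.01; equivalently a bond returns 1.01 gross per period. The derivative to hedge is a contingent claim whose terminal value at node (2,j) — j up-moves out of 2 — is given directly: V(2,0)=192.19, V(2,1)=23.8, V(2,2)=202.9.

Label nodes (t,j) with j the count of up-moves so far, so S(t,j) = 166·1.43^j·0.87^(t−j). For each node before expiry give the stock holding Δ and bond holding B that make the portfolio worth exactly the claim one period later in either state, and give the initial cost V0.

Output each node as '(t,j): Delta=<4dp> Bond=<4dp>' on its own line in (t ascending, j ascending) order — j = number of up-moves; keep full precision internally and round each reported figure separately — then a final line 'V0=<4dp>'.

(0,0): Delta=-0.8682 Bond=271.2830
(1,0): Delta=-2.0821 Bond=449.3029
(1,1): Delta=1.3473 Bond=-251.9254
V0=127.1573

No-arbitrage ⇒ martingale measure with p* = (R−d)/(u−d) = 0.2500.
Terminal payoffs: V(2,0)=192.1900, V(2,1)=23.8000, V(2,2)=202.9000
(1,0): S=144.4200. Δ = (V_up−V_dn)/(S_up−S_dn) = (23.8000−192.1900)/(206.5206−125.6454) = -2.0821. V = [p*·23.8000 + (1−p*)·192.1900]/1.01 = 148.6064. B = V − Δ·S = 449.3029.
(1,1): S=237.3800. Δ = (V_up−V_dn)/(S_up−S_dn) = (202.9000−23.8000)/(339.4534−206.5206) = 1.3473. V = [p*·202.9000 + (1−p*)·23.8000]/1.01 = 67.8960. B = V − Δ·S = -251.9254.
(0,0): S=166.0000. Δ = (V_up−V_dn)/(S_up−S_dn) = (67.8960−148.6064)/(237.3800−144.4200) = -0.8682. V = [p*·67.8960 + (1−p*)·148.6064]/1.01 = 127.1573. B = V − Δ·S = 271.2830.
Self-financing check: at every node Δ·S+B equals the discounted successor values.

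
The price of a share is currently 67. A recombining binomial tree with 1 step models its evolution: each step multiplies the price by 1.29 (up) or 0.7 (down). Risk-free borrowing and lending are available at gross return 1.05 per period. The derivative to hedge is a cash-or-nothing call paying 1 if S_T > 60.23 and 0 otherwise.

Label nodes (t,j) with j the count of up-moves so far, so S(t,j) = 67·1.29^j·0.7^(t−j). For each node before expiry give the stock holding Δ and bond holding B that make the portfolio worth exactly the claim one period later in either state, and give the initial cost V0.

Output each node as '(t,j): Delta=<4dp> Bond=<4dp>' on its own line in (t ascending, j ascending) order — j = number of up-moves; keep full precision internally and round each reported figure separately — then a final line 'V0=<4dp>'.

(0,0): Delta=0.0253 Bond=-1.1299
V0=0.5650

Under the risk-neutral measure, an up-move has probability p* = (R−d)/(u−d) = 0.5932 and values discount at R = 1.05.
Terminal values V(1,·): V(1,0)=0.0000, V(1,1)=1.0000
(0,0): S=67.0000. Δ = (V_up−V_dn)/(S_up−S_dn) = (1.0000−0.0000)/(86.4300−46.9000) = 0.0253. V = [p*·1.0000 + (1−p*)·0.0000]/1.05 = 0.5650. B = V − Δ·S = -1.1299.
Root portfolio cost Δ·67+B reproduces V0=0.5650.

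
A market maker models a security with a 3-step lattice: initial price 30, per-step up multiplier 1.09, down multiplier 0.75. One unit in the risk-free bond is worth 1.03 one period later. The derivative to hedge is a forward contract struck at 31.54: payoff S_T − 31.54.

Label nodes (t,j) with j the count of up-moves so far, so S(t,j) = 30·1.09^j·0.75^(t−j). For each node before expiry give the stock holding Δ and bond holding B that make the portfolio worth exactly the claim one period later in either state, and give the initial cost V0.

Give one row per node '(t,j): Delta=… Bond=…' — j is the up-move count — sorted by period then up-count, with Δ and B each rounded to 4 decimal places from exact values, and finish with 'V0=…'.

(0,0): Delta=1.0000 Bond=-28.8636
(1,0): Delta=1.0000 Bond=-29.7295
(1,1): Delta=1.0000 Bond=-29.7295
(2,0): Delta=1.0000 Bond=-30.6214
(2,1): Delta=1.0000 Bond=-30.6214
(2,2): Delta=1.0000 Bond=-30.6214
V0=1.1364

The replicating-portfolio and risk-neutral prices coincide; use p* = (1.03−0.75)/(1.09−0.75) = 0.8235 for the latter.
Payoff layer (t=3): V(3,0)=-18.8837, V(3,1)=-13.1462, V(3,2)=-4.8077, V(3,3)=7.3109
  t=2,j=0: stock 16.8750 → up 18.3938 (V=-13.1462), down 12.6562 (V=-18.8837). Price -13.7464; hedge Δ=1.0000, bond B=-30.6214.
  t=2,j=1: stock 24.5250 → up 26.7323 (V=-4.8077), down 18.3938 (V=-13.1462). Price -6.0964; hedge Δ=1.0000, bond B=-30.6214.
  t=2,j=2: stock 35.6430 → up 38.8509 (V=7.3109), down 26.7323 (V=-4.8077). Price 5.0216; hedge Δ=1.0000, bond B=-30.6214.
  t=1,j=0: stock 22.5000 → up 24.5250 (V=-6.0964), down 16.8750 (V=-13.7464). Price -7.2295; hedge Δ=1.0000, bond B=-29.7295.
  t=1,j=1: stock 32.7000 → up 35.6430 (V=5.0216), down 24.5250 (V=-6.0964). Price 2.9705; hedge Δ=1.0000, bond B=-29.7295.
  t=0,j=0: stock 30.0000 → up 32.7000 (V=2.9705), down 22.5000 (V=-7.2295). Price 1.1364; hedge Δ=1.0000, bond B=-28.8636.
Check: Δ(0,0)·S0 + B(0,0) = 1.1364 = V0.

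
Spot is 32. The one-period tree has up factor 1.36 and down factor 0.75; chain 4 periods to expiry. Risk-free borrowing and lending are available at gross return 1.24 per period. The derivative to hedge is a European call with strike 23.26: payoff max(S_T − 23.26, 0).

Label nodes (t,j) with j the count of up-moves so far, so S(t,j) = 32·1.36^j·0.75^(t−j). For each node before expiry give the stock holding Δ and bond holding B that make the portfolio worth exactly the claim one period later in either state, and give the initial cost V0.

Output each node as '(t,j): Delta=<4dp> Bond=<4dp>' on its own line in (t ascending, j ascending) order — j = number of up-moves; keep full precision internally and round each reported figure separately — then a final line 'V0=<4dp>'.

(0,0): Delta=0.9860 Bond=-9.3325
(1,0): Delta=0.9170 Bond=-9.9166
(1,1): Delta=0.9954 Bond=-11.9778
(2,0): Delta=0.5919 Bond=-6.4443
(2,1): Delta=0.9610 Bond=-13.7298
(2,2): Delta=1.0000 Bond=-15.1275
(3,0): Delta=0.0000 Bond=0.0000
(3,1): Delta=0.6719 Bond=-9.9479
(3,2): Delta=1.0000 Bond=-18.7581
(3,3): Delta=1.0000 Bond=-18.7581
V0=22.2207

No-arbitrage ⇒ martingale measure with p* = (R−d)/(u−d) = 0.8033.
Terminal payoffs: V(4,0)=0.0000, V(4,1)=0.0000, V(4,2)=10.0328, V(4,3)=37.1109, V(4,4)=86.2126
Node (3,0) S=13.5000: V=(p*·0.0000+(1−p*)·0.0000)/1.24=0.0000; Δ=(0.0000−0.0000)/(18.3600−10.1250)=0.0000; B=V−Δ·S=0.0000
Node (3,1) S=24.4800: V=(p*·10.0328+(1−p*)·0.0000)/1.24=6.4993; Δ=(10.0328−0.0000)/(33.2928−18.3600)=0.6719; B=V−Δ·S=-9.9479
Node (3,2) S=44.3904: V=(p*·37.1109+(1−p*)·10.0328)/1.24=25.6323; Δ=(37.1109−10.0328)/(60.3709−33.2928)=1.0000; B=V−Δ·S=-18.7581
Node (3,3) S=80.4946: V=(p*·86.2126+(1−p*)·37.1109)/1.24=61.7365; Δ=(86.2126−37.1109)/(109.4726−60.3709)=1.0000; B=V−Δ·S=-18.7581
Node (2,0) S=18.0000: V=(p*·6.4993+(1−p*)·0.0000)/1.24=4.2103; Δ=(6.4993−0.0000)/(24.4800−13.5000)=0.5919; B=V−Δ·S=-6.4443
Node (2,1) S=32.6400: V=(p*·25.6323+(1−p*)·6.4993)/1.24=17.6359; Δ=(25.6323−6.4993)/(44.3904−24.4800)=0.9610; B=V−Δ·S=-13.7298
Node (2,2) S=59.1872: V=(p*·61.7365+(1−p*)·25.6323)/1.24=44.0597; Δ=(61.7365−25.6323)/(80.4946−44.3904)=1.0000; B=V−Δ·S=-15.1275
Node (1,0) S=24.0000: V=(p*·17.6359+(1−p*)·4.2103)/1.24=12.0925; Δ=(17.6359−4.2103)/(32.6400−18.0000)=0.9170; B=V−Δ·S=-9.9166
Node (1,1) S=43.5200: V=(p*·44.0597+(1−p*)·17.6359)/1.24=31.3400; Δ=(44.0597−17.6359)/(59.1872−32.6400)=0.9954; B=V−Δ·S=-11.9778
Node (0,0) S=32.0000: V=(p*·31.3400+(1−p*)·12.0925)/1.24=22.2207; Δ=(31.3400−12.0925)/(43.5200−24.0000)=0.9860; B=V−Δ·S=-9.3325
Root portfolio cost Δ·32+B reproduces V0=22.2207.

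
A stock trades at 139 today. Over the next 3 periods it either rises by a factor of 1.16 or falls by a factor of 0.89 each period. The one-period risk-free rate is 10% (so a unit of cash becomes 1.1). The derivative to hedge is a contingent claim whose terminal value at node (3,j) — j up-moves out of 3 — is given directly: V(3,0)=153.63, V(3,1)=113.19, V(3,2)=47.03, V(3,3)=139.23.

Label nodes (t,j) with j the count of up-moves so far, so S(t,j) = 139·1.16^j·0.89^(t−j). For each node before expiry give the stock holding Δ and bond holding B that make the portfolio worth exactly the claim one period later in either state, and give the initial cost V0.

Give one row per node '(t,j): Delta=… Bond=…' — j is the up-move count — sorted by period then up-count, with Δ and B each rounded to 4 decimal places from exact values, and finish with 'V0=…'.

The replicating-portfolio and risk-neutral prices coincide; use p* = (1.1−0.89)/(1.16−0.89) = 0.7778 for the latter.
Payoff layer (t=3): V(3,0)=153.6300, V(3,1)=113.1900, V(3,2)=47.0300, V(3,3)=139.2300
  t=2,j=0: stock 110.1019 → up 127.7182 (V=113.1900), down 97.9907 (V=153.6300). Price 111.0697; hedge Δ=-1.3604, bond B=260.8475.
  t=2,j=1: stock 143.5036 → up 166.4642 (V=47.0300), down 127.7182 (V=113.1900). Price 56.1202; hedge Δ=-1.7075, bond B=301.1572.
  t=2,j=2: stock 187.0384 → up 216.9645 (V=139.2300), down 166.4642 (V=47.0300). Price 107.9465; hedge Δ=1.8257, bond B=-233.5350.
  t=1,j=0: stock 123.7100 → up 143.5036 (V=56.1202), down 110.1019 (V=111.0697). Price 62.1193; hedge Δ=-1.6451, bond B=265.6359.
  t=1,j=1: stock 161.2400 → up 187.0384 (V=107.9465), down 143.5036 (V=56.1202). Price 87.6632; hedge Δ=1.1905, bond B=-104.2859.
  t=0,j=0: stock 139.0000 → up 161.2400 (V=87.6632), down 123.7100 (V=62.1193). Price 74.5334; hedge Δ=0.6806, bond B=-20.0737.
Self-financing check: at every node Δ·S+B equals the discounted successor values.

(0,0): Delta=0.6806 Bond=-20.0737
(1,0): Delta=-1.6451 Bond=265.6359
(1,1): Delta=1.1905 Bond=-104.2859
(2,0): Delta=-1.3604 Bond=260.8475
(2,1): Delta=-1.7075 Bond=301.1572
(2,2): Delta=1.8257 Bond=-233.5350
V0=74.5334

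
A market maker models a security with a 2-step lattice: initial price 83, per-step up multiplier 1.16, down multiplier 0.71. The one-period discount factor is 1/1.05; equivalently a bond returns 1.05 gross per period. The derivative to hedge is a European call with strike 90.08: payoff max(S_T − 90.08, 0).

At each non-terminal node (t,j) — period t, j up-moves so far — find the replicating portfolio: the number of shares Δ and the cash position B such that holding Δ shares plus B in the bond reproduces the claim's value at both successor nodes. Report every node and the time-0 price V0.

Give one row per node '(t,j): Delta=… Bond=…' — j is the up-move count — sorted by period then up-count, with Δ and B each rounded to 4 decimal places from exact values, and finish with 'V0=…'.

Since d<R<u, set p* = (R−d)/(u−d) = 0.7556; price each node as the discounted p*-expectation of its children.
Terminal payoffs: V(2,0)=0.0000, V(2,1)=0.0000, V(2,2)=21.6048
(1,0): S=58.9300. Δ = (V_up−V_dn)/(S_up−S_dn) = (0.0000−0.0000)/(68.3588−41.8403) = 0.0000. V = [p*·0.0000 + (1−p*)·0.0000]/1.05 = 0.0000. B = V − Δ·S = 0.0000.
(1,1): S=96.2800. Δ = (V_up−V_dn)/(S_up−S_dn) = (21.6048−0.0000)/(111.6848−68.3588) = 0.4987. V = [p*·21.6048 + (1−p*)·0.0000]/1.05 = 15.5463. B = V − Δ·S = -32.4644.
(0,0): S=83.0000. Δ = (V_up−V_dn)/(S_up−S_dn) = (15.5463−0.0000)/(96.2800−58.9300) = 0.4162. V = [p*·15.5463 + (1−p*)·0.0000]/1.05 = 11.1868. B = V − Δ·S = -23.3606.
Root portfolio cost Δ·83+B reproduces V0=11.1868.

(0,0): Delta=0.4162 Bond=-23.3606
(1,0): Delta=0.0000 Bond=0.0000
(1,1): Delta=0.4987 Bond=-32.4644
V0=11.1868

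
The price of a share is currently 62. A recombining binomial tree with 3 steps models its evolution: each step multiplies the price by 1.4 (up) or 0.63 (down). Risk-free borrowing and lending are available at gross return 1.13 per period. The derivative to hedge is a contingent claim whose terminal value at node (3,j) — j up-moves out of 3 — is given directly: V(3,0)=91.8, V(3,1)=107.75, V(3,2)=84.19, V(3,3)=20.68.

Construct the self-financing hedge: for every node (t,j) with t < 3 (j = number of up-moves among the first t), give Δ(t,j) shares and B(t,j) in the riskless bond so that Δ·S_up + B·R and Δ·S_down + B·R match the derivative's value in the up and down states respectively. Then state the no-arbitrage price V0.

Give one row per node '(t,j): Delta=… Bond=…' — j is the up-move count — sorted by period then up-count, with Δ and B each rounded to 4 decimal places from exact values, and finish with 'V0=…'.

No-arbitrage ⇒ martingale measure with p* = (R−d)/(u−d) = 0.6494.
Terminal values V(3,·): V(3,0)=91.8000, V(3,1)=107.7500, V(3,2)=84.1900, V(3,3)=20.6800
(2,0): S=24.6078. Δ = (V_up−V_dn)/(S_up−S_dn) = (107.7500−91.8000)/(34.4509−15.5029) = 0.8418. V = [p*·107.7500 + (1−p*)·91.8000]/1.13 = 90.4046. B = V − Δ·S = 69.6903.
(2,1): S=54.6840. Δ = (V_up−V_dn)/(S_up−S_dn) = (84.1900−107.7500)/(76.5576−34.4509) = -0.5595. V = [p*·84.1900 + (1−p*)·107.7500]/1.13 = 81.8153. B = V − Δ·S = 112.4127.
(2,2): S=121.5200. Δ = (V_up−V_dn)/(S_up−S_dn) = (20.6800−84.1900)/(170.1280−76.5576) = -0.6787. V = [p*·20.6800 + (1−p*)·84.1900]/1.13 = 38.0086. B = V − Δ·S = 120.4891.
(1,0): S=39.0600. Δ = (V_up−V_dn)/(S_up−S_dn) = (81.8153−90.4046)/(54.6840−24.6078) = -0.2856. V = [p*·81.8153 + (1−p*)·90.4046]/1.13 = 75.0682. B = V − Δ·S = 86.2231.
(1,1): S=86.8000. Δ = (V_up−V_dn)/(S_up−S_dn) = (38.0086−81.8153)/(121.5200−54.6840) = -0.6554. V = [p*·38.0086 + (1−p*)·81.8153]/1.13 = 47.2296. B = V − Δ·S = 104.1214.
(0,0): S=62.0000. Δ = (V_up−V_dn)/(S_up−S_dn) = (47.2296−75.0682)/(86.8000−39.0600) = -0.5831. V = [p*·47.2296 + (1−p*)·75.0682]/1.13 = 50.4347. B = V − Δ·S = 86.5888.
Each (Δ,B) replicates both successor values, so the strategy is self-financing and V0 is arbitrage-free.

(0,0): Delta=-0.5831 Bond=86.5888
(1,0): Delta=-0.2856 Bond=86.2231
(1,1): Delta=-0.6554 Bond=104.1214
(2,0): Delta=0.8418 Bond=69.6903
(2,1): Delta=-0.5595 Bond=112.4127
(2,2): Delta=-0.6787 Bond=120.4891
V0=50.4347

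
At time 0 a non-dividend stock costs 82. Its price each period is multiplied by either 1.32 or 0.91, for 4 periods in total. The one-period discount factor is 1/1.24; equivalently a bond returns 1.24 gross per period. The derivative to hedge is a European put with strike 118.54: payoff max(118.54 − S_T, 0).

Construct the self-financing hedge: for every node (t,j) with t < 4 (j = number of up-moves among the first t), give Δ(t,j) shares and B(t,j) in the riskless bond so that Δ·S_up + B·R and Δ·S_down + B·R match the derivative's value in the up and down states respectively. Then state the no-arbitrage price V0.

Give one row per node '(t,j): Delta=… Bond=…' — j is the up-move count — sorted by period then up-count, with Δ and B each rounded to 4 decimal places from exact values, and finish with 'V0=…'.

(0,0): Delta=-0.0570 Bond=5.0974
(1,0): Delta=-0.2690 Bond=22.1402
(1,1): Delta=-0.0215 Bond=2.4857
(2,0): Delta=-1.0000 Bond=77.0942
(2,1): Delta=-0.1468 Bond=15.4198
(2,2): Delta=-0.0006 Bond=0.0914
(3,0): Delta=-1.0000 Bond=95.5968
(3,1): Delta=-1.0000 Bond=95.5968
(3,2): Delta=-0.0042 Bond=0.5809
(3,3): Delta=0.0000 Bond=0.0000
V0=0.4262

Since d<R<u, set p* = (R−d)/(u−d) = 0.8049; price each node as the discounted p*-expectation of its children.
At expiry t=4: V(4,0)=62.3085, V(4,1)=36.9735, V(4,2)=0.2237, V(4,3)=0.0000, V(4,4)=0.0000
  t=3,j=0: stock 61.7928 → up 81.5665 (V=36.9735), down 56.2315 (V=62.3085). Price 33.8040; hedge Δ=-1.0000, bond B=95.5968.
  t=3,j=1: stock 89.6335 → up 118.3163 (V=0.2237), down 81.5665 (V=36.9735). Price 5.9632; hedge Δ=-1.0000, bond B=95.5968.
  t=3,j=2: stock 130.0179 → up 171.6236 (V=0.0000), down 118.3163 (V=0.2237). Price 0.0352; hedge Δ=-0.0042, bond B=0.5809.
  t=3,j=3: stock 188.5974 → up 248.9485 (V=0.0000), down 171.6236 (V=0.0000). Price 0.0000; hedge Δ=0.0000, bond B=0.0000.
  t=2,j=0: stock 67.9042 → up 89.6335 (V=5.9632), down 61.7928 (V=33.8040). Price 9.1900; hedge Δ=-1.0000, bond B=77.0942.
  t=2,j=1: stock 98.4984 → up 130.0179 (V=0.0352), down 89.6335 (V=5.9632). Price 0.9612; hedge Δ=-0.1468, bond B=15.4198.
  t=2,j=2: stock 142.8768 → up 188.5974 (V=0.0000), down 130.0179 (V=0.0352). Price 0.0055; hedge Δ=-0.0006, bond B=0.0914.
  t=1,j=0: stock 74.6200 → up 98.4984 (V=0.9612), down 67.9042 (V=9.1900). Price 2.0700; hedge Δ=-0.2690, bond B=22.1402.
  t=1,j=1: stock 108.2400 → up 142.8768 (V=0.0055), down 98.4984 (V=0.9612). Price 0.1548; hedge Δ=-0.0215, bond B=2.4857.
  t=0,j=0: stock 82.0000 → up 108.2400 (V=0.1548), down 74.6200 (V=2.0700). Price 0.4262; hedge Δ=-0.0570, bond B=5.0974.
Check: Δ(0,0)·S0 + B(0,0) = 0.4262 = V0.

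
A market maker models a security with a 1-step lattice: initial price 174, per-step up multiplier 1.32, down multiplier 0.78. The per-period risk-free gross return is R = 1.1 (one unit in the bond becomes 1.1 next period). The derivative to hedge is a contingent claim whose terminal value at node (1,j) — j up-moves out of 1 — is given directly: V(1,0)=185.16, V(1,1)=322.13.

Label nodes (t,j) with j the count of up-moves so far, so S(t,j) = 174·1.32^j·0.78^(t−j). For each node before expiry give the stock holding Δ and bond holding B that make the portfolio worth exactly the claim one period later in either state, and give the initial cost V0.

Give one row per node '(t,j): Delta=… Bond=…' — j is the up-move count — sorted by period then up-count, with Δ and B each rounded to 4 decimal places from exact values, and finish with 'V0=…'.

(0,0): Delta=1.4577 Bond=-11.5323
V0=242.1158

The replicating-portfolio and risk-neutral prices coincide; use p* = (1.1−0.78)/(1.32−0.78) = 0.5926 for the latter.
Payoff layer (t=1): V(1,0)=185.1600, V(1,1)=322.1300
Node (0,0) S=174.0000: V=(p*·322.1300+(1−p*)·185.1600)/1.1=242.1158; Δ=(322.1300−185.1600)/(229.6800−135.7200)=1.4577; B=V−Δ·S=-11.5323
Root portfolio cost Δ·174+B reproduces V0=242.1158.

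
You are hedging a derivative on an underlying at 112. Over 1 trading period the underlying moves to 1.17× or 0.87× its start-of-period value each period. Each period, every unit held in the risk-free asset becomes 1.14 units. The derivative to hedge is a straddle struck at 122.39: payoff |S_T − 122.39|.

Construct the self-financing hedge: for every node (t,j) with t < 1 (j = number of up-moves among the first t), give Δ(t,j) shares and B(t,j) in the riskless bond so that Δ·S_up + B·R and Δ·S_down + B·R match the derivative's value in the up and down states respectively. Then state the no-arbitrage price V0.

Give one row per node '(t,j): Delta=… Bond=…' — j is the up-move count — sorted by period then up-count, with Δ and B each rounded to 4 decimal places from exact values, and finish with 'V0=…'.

Under the risk-neutral measure, an up-move has probability p* = (R−d)/(u−d) = 0.9000 and values discount at R = 1.14.
Payoff layer (t=1): V(1,0)=24.9500, V(1,1)=8.6500
(0,0): S=112.0000. Δ = (V_up−V_dn)/(S_up−S_dn) = (8.6500−24.9500)/(131.0400−97.4400) = -0.4851. V = [p*·8.6500 + (1−p*)·24.9500]/1.14 = 9.0175. B = V − Δ·S = 63.3509.
Check: Δ(0,0)·S0 + B(0,0) = 9.0175 = V0.

(0,0): Delta=-0.4851 Bond=63.3509
V0=9.0175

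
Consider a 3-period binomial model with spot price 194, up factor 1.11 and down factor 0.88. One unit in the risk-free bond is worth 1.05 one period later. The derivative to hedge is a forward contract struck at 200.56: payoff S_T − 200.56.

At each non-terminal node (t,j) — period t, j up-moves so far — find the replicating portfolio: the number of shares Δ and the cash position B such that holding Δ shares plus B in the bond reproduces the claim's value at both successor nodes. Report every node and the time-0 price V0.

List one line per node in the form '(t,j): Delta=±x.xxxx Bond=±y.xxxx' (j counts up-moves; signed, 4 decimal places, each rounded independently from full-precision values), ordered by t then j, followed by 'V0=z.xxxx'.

No-arbitrage ⇒ martingale measure with p* = (R−d)/(u−d) = 0.7391.
Payoff layer (t=3): V(3,0)=-68.3544, V(3,1)=-33.8007, V(3,2)=9.7841, V(3,3)=64.7604
Node (2,0) S=150.2336: V=(p*·-33.8007+(1−p*)·-68.3544)/1.05=-40.7759; Δ=(-33.8007−-68.3544)/(166.7593−132.2056)=1.0000; B=V−Δ·S=-191.0095
Node (2,1) S=189.4992: V=(p*·9.7841+(1−p*)·-33.8007)/1.05=-1.5103; Δ=(9.7841−-33.8007)/(210.3441−166.7593)=1.0000; B=V−Δ·S=-191.0095
Node (2,2) S=239.0274: V=(p*·64.7604+(1−p*)·9.7841)/1.05=48.0179; Δ=(64.7604−9.7841)/(265.3204−210.3441)=1.0000; B=V−Δ·S=-191.0095
Node (1,0) S=170.7200: V=(p*·-1.5103+(1−p*)·-40.7759)/1.05=-11.1938; Δ=(-1.5103−-40.7759)/(189.4992−150.2336)=1.0000; B=V−Δ·S=-181.9138
Node (1,1) S=215.3400: V=(p*·48.0179+(1−p*)·-1.5103)/1.05=33.4262; Δ=(48.0179−-1.5103)/(239.0274−189.4992)=1.0000; B=V−Δ·S=-181.9138
Node (0,0) S=194.0000: V=(p*·33.4262+(1−p*)·-11.1938)/1.05=20.7487; Δ=(33.4262−-11.1938)/(215.3400−170.7200)=1.0000; B=V−Δ·S=-173.2513
Check: Δ(0,0)·S0 + B(0,0) = 20.7487 = V0.

(0,0): Delta=1.0000 Bond=-173.2513
(1,0): Delta=1.0000 Bond=-181.9138
(1,1): Delta=1.0000 Bond=-181.9138
(2,0): Delta=1.0000 Bond=-191.0095
(2,1): Delta=1.0000 Bond=-191.0095
(2,2): Delta=1.0000 Bond=-191.0095
V0=20.7487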